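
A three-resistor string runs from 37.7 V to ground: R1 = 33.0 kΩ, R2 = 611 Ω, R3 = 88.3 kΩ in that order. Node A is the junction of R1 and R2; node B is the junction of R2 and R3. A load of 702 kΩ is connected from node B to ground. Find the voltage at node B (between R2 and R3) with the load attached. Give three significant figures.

V ≈ 26.4 V

At node B, R3 is in parallel with the load: R3‖R_L = 78430 Ω.
Below node A the resistance is R2 + (R3‖R_L) = 79050 Ω, so V_A = 37.7 × 79050/112000 = 26.60 V.
Then V_B = V_A × (R3‖R_L)/(R2 + R3‖R_L) = 26.60 × 78430/79050 = 26.4 V.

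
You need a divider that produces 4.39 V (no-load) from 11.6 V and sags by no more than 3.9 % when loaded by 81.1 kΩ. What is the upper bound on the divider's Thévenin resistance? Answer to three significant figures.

R_th ≤ 3.29 kΩ

Loading drop = R_th/(R_th + R_L) ≤ 0.0390, so R_th ≤ R_L · ε/(1−ε) = 81.1 kΩ × 0.0390/0.9610 = 3.29 kΩ.
(Any R1, R2 with R2/(R1+R2) = 0.378 and R1‖R2 ≤ 3.29 kΩ will meet the spec.)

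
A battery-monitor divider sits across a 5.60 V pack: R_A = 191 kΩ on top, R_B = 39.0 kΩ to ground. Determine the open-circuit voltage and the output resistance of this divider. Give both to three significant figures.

V_th is the open-circuit tap voltage: 5.60 × 39.0/(191 + 39.0) = 0.950 V.
With the supply zeroed, R_A and R_B appear in parallel from the tap: R_th = R_A‖R_B = (191 × 39.0)/230.0 = 32.4 kΩ.

V_th = 0.950 V, R_th = 32.4 kΩ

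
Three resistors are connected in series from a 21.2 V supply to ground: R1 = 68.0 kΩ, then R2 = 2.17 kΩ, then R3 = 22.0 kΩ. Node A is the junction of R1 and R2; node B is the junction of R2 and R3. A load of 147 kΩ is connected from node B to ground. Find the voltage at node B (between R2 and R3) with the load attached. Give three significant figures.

At node B, R3 is in parallel with the load: R3‖R_L = 19.14 kΩ.
Below node A the resistance is R2 + (R3‖R_L) = 21.31 kΩ, so V_A = 21.2 × 21.31/89.31 = 5.058 V.
Then V_B = V_A × (R3‖R_L)/(R2 + R3‖R_L) = 5.058 × 19.14/21.31 = 4.54 V.

V ≈ 4.54 V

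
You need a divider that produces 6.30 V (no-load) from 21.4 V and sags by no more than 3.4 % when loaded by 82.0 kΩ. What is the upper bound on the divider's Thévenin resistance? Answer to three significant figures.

R_th ≤ 2.89 kΩ

Loading drop = R_th/(R_th + R_L) ≤ 0.0340, so R_th ≤ R_L · ε/(1−ε) = 82.0 kΩ × 0.0340/0.9660 = 2.89 kΩ.
(Any R1, R2 with R2/(R1+R2) = 0.294 and R1‖R2 ≤ 2.89 kΩ will meet the spec.)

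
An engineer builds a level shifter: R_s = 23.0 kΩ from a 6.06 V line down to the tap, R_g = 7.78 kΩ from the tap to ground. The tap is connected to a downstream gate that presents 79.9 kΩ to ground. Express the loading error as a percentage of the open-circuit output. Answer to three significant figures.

The divider's output (Thévenin) resistance is R_s‖R_g = 5.814 kΩ.
Fractional drop under load = R_th/(R_th + R_L) = 5.814 / (5.814 + 79.9) = 0.06782.
So the output falls by 6.78 %.

6.78 %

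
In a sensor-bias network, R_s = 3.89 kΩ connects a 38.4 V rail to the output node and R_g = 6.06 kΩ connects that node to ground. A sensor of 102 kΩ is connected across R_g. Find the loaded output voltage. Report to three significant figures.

The load sits in parallel with R_g: R_g‖R_L = (6.06 × 102) / (6.06 + 102) = 5.720 kΩ.
V_out = 38.4 × 5.720 / (3.89 + 5.720) = 38.4 × 5.720/9.610 = 22.9 V.

V_out ≈ 22.9 V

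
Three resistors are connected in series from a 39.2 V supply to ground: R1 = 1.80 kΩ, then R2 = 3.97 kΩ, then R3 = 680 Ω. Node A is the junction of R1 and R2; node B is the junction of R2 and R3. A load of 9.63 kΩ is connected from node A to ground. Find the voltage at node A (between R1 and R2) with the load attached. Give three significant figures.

Below node A the series string R2+R3 = 4650 Ω sits in parallel with the 9630 Ω load: 3136 Ω.
V_A = 39.2 × 3136/(1800 + 3136) = 24.9 V.

V ≈ 24.9 V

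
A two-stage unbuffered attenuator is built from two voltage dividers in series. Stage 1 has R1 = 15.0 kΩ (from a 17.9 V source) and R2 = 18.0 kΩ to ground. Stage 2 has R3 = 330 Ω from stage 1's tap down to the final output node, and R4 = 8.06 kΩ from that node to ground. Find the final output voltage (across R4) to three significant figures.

Stage 2 presents R3+R4 = 8390 Ω as a load on stage 1's tap.
Stage 1's lower leg becomes R2‖(R3+R4) = 5723 Ω, so V_mid = 17.9 × 5723/20720 = 4.943 V.
Stage 2 is itself unloaded: V_out = V_mid × R4/(R3+R4) = 4.943 × 8060/8390 = 4.75 V.

V_out ≈ 4.75 V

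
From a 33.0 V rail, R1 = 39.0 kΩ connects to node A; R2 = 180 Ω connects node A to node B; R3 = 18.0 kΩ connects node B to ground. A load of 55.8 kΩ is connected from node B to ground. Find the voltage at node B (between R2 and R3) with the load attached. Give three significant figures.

At node B, R3 is in parallel with the load: R3‖R_L = 13610 Ω.
Below node A the resistance is R2 + (R3‖R_L) = 13790 Ω, so V_A = 33.0 × 13790/52790 = 8.620 V.
Then V_B = V_A × (R3‖R_L)/(R2 + R3‖R_L) = 8.620 × 13610/13790 = 8.51 V.

V ≈ 8.51 V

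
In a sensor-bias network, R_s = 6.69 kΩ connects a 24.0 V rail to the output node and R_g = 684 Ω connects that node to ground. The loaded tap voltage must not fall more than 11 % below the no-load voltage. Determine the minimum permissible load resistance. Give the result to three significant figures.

R_L(min) ≈ 5.02 kΩ

Output resistance R_th = R_s‖R_g = (6690 × 684)/7374 = 620.6 Ω.
The fractional drop is R_th/(R_th + R_L); requiring this ≤ 0.110 gives R_L ≥ R_th(1/0.110 − 1) = 620.6 × 8.091 = 5.02 kΩ.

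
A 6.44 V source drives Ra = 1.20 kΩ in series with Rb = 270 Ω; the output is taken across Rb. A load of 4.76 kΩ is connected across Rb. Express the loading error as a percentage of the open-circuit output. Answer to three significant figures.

4.43 %

The divider's output (Thévenin) resistance is Ra‖Rb = 220.4 Ω.
Fractional drop under load = R_th/(R_th + R_L) = 220.4 / (220.4 + 4760) = 0.04426.
So the output falls by 4.43 %.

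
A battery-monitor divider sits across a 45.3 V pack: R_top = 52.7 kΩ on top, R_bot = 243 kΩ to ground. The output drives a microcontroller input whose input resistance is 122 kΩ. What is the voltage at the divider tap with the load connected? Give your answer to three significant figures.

V_out ≈ 27.5 V

The load sits in parallel with R_bot: R_bot‖R_L = (243 × 122) / (243 + 122) = 81.22 kΩ.
V_out = 45.3 × 81.22 / (52.7 + 81.22) = 45.3 × 81.22/133.9 = 27.5 V.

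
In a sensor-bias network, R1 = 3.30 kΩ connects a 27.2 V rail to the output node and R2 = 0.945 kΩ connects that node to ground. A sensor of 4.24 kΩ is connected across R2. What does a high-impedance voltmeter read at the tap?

The load sits in parallel with R2: R2‖R_L = (945 × 4240) / (945 + 4240) = 772.8 Ω.
V_out = 27.2 × 772.8 / (3300 + 772.8) = 27.2 × 772.8/4073 = 5.16 V.
(Unloaded it would have been 6.06 V.)

V_out ≈ 5.16 V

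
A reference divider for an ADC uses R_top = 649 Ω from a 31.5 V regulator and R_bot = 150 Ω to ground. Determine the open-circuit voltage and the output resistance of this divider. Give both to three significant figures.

V_th is the open-circuit tap voltage: 31.5 × 150/(649 + 150) = 5.91 V.
With the supply zeroed, R_top and R_bot appear in parallel from the tap: R_th = R_top‖R_bot = (649 × 150)/799.0 = 122 Ω.

V_th = 5.91 V, R_th = 122 Ω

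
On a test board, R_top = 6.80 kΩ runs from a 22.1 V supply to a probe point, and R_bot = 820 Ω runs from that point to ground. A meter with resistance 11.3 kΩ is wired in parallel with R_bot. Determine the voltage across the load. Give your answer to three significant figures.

V_out ≈ 2.23 V

The load sits in parallel with R_bot: R_bot‖R_L = (820 × 11300) / (820 + 11300) = 764.5 Ω.
V_out = 22.1 × 764.5 / (6800 + 764.5) = 22.1 × 764.5/7565 = 2.23 V.
(Unloaded it would have been 2.38 V.)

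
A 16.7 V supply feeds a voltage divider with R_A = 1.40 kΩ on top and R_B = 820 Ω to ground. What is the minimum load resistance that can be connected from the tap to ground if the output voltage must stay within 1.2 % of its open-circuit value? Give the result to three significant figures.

R_L(min) ≈ 42.6 kΩ

Output resistance R_th = R_A‖R_B = (1400 × 820)/2220 = 517.1 Ω.
The fractional drop is R_th/(R_th + R_L); requiring this ≤ 0.0120 gives R_L ≥ R_th(1/0.0120 − 1) = 517.1 × 82.33 = 42.6 kΩ.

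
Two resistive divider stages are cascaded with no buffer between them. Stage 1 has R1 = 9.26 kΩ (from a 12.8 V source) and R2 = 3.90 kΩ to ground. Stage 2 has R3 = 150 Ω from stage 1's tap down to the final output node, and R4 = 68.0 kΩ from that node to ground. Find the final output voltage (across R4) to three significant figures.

V_out ≈ 3.64 V

Stage 2 presents R3+R4 = 68150 Ω as a load on stage 1's tap.
Stage 1's lower leg becomes R2‖(R3+R4) = 3689 Ω, so V_mid = 12.8 × 3689/12950 = 3.646 V.
Stage 2 is itself unloaded: V_out = V_mid × R4/(R3+R4) = 3.646 × 68000/68150 = 3.64 V.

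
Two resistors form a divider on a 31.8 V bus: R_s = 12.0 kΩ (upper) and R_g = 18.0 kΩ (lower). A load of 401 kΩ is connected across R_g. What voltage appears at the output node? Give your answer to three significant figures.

V_out ≈ 18.7 V

The load sits in parallel with R_g: R_g‖R_L = (18.0 × 401) / (18.0 + 401) = 17.23 kΩ.
V_out = 31.8 × 17.23 / (12.0 + 17.23) = 31.8 × 17.23/29.23 = 18.7 V.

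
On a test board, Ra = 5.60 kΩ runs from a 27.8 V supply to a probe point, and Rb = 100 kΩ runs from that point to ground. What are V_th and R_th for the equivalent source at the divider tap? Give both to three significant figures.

V_th is the open-circuit tap voltage: 27.8 × 100/(5.60 + 100) = 26.3 V.
With the supply zeroed, Ra and Rb appear in parallel from the tap: R_th = Ra‖Rb = (5.60 × 100)/105.6 = 5.30 kΩ.

V_th = 26.3 V, R_th = 5.30 kΩ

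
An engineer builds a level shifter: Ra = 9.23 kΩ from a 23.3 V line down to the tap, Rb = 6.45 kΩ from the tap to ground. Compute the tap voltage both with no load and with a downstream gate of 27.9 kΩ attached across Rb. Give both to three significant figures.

Open-circuit: V = 23.3 × 6.45/(9.23 + 6.45) = 9.58 V.
With the load, Rb becomes Rb‖R_L = 5.239 kΩ, so V = 23.3 × 5.239/14.47 = 8.44 V.

Unloaded: 9.58 V; loaded: 8.44 V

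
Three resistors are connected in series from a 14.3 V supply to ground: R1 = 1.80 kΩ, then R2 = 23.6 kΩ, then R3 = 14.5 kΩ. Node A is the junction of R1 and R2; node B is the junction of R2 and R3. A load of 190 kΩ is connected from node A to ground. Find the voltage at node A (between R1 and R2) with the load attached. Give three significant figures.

Below node A the series string R2+R3 = 38.10 kΩ sits in parallel with the 190 kΩ load: 31.74 kΩ.
V_A = 14.3 × 31.74/(1.80 + 31.74) = 13.5 V.

V ≈ 13.5 V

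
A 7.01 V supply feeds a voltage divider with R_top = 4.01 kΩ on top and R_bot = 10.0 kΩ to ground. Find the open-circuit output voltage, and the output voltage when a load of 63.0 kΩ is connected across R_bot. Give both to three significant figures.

Unloaded: 5.00 V; loaded: 4.79 V

Open-circuit: V = 7.01 × 10.0/(4.01 + 10.0) = 5.00 V.
With the load, R_bot becomes R_bot‖R_L = 8.630 kΩ, so V = 7.01 × 8.630/12.64 = 4.79 V.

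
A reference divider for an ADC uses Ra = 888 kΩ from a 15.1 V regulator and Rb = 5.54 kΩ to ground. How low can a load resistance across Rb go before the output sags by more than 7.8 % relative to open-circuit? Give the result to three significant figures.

Output resistance R_th = Ra‖Rb = (888 × 5.54)/893.5 = 5.506 kΩ.
The fractional drop is R_th/(R_th + R_L); requiring this ≤ 0.0780 gives R_L ≥ R_th(1/0.0780 − 1) = 5.506 × 11.82 = 65.1 kΩ.

R_L(min) ≈ 65.1 kΩ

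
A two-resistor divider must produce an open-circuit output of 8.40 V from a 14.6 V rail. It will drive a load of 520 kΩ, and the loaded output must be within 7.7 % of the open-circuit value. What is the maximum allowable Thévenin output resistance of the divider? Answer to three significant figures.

R_th ≤ 43.4 kΩ

Loading drop = R_th/(R_th + R_L) ≤ 0.0770, so R_th ≤ R_L · ε/(1−ε) = 520 kΩ × 0.0770/0.9230 = 43.4 kΩ.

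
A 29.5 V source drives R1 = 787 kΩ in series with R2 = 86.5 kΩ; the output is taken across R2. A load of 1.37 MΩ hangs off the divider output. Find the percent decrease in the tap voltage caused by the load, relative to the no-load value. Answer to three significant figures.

The divider's output (Thévenin) resistance is R1‖R2 = 77.93 kΩ.
Fractional drop under load = R_th/(R_th + R_L) = 77.93 / (77.93 + 1370) = 0.05382.
So the output falls by 5.38 %.

5.38 %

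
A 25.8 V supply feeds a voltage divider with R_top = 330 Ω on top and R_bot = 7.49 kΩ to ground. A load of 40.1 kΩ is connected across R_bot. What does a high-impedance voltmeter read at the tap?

The load sits in parallel with R_bot: R_bot‖R_L = (7490 × 40100) / (7490 + 40100) = 6311 Ω.
V_out = 25.8 × 6311 / (330 + 6311) = 25.8 × 6311/6641 = 24.5 V.
(Unloaded it would have been 24.7 V.)

V_out ≈ 24.5 V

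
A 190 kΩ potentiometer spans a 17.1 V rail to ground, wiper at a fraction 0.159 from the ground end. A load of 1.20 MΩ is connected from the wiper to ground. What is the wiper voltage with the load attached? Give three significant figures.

V ≈ 2.66 V

The wiper splits the pot into (1−α)R = 159.8 kΩ above and αR = 30.21 kΩ below.
Lower section ‖ load = 29.47 kΩ.
V_wiper = 17.1 × 29.47/(159.8 + 29.47) = 2.66 V.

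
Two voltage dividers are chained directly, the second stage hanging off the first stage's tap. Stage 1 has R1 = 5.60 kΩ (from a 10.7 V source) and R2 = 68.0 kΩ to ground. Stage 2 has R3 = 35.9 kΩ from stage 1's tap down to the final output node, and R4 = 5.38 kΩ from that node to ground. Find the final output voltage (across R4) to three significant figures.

V_out ≈ 1.14 V

Stage 2 presents R3+R4 = 41.28 kΩ as a load on stage 1's tap.
Stage 1's lower leg becomes R2‖(R3+R4) = 25.69 kΩ, so V_mid = 10.7 × 25.69/31.29 = 8.785 V.
Stage 2 is itself unloaded: V_out = V_mid × R4/(R3+R4) = 8.785 × 5.38/41.28 = 1.14 V.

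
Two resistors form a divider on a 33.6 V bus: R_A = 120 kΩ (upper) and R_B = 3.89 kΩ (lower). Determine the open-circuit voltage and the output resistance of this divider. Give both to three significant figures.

V_th = 1.06 V, R_th = 3.77 kΩ

V_th is the open-circuit tap voltage: 33.6 × 3.89/(120 + 3.89) = 1.06 V.
With the supply zeroed, R_A and R_B appear in parallel from the tap: R_th = R_A‖R_B = (120 × 3.89)/123.9 = 3.77 kΩ.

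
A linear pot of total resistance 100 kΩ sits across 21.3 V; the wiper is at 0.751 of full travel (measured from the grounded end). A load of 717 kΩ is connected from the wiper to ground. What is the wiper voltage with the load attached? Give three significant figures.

V ≈ 15.6 V

The wiper splits the pot into (1−α)R = 24.90 kΩ above and αR = 75.10 kΩ below.
Lower section ‖ load = 67.98 kΩ.
V_wiper = 21.3 × 67.98/(24.90 + 67.98) = 15.6 V.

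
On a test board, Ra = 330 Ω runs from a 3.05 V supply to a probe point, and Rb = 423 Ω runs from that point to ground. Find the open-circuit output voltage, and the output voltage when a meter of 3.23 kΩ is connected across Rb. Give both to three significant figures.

Open-circuit: V = 3.05 × 423/(330 + 423) = 1.71 V.
With the load, Rb becomes Rb‖R_L = 374.0 Ω, so V = 3.05 × 374.0/704.0 = 1.62 V.

Unloaded: 1.71 V; loaded: 1.62 V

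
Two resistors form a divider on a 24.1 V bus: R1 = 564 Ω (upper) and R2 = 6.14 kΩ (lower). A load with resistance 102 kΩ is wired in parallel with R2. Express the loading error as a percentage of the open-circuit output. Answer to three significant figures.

0.504 %

The divider's output (Thévenin) resistance is R1‖R2 = 516.6 Ω.
Fractional drop under load = R_th/(R_th + R_L) = 516.6 / (516.6 + 102000) = 0.005039.
So the output falls by 0.504 %.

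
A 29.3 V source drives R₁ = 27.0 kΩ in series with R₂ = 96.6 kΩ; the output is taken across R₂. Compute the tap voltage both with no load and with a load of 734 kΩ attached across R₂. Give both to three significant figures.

Unloaded: 22.9 V; loaded: 22.3 V

Open-circuit: V = 29.3 × 96.6/(27.0 + 96.6) = 22.9 V.
With the load, R₂ becomes R₂‖R_L = 85.37 kΩ, so V = 29.3 × 85.37/112.4 = 22.3 V.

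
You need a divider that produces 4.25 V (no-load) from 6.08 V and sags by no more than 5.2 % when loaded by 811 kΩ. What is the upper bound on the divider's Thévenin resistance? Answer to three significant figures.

R_th ≤ 44.5 kΩ

Loading drop = R_th/(R_th + R_L) ≤ 0.0520, so R_th ≤ R_L · ε/(1−ε) = 811 kΩ × 0.0520/0.9480 = 44.5 kΩ.
(Any R1, R2 with R2/(R1+R2) = 0.699 and R1‖R2 ≤ 44.5 kΩ will meet the spec.)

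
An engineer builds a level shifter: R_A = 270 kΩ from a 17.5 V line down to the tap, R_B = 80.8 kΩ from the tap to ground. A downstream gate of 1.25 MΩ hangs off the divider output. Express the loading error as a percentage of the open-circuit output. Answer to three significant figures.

4.74 %

The divider's output (Thévenin) resistance is R_A‖R_B = 62.19 kΩ.
Fractional drop under load = R_th/(R_th + R_L) = 62.19 / (62.19 + 1250) = 0.04739.
So the output falls by 4.74 %.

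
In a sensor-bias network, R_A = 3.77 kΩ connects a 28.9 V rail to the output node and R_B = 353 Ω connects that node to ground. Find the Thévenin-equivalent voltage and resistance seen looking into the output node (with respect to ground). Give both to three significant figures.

V_th = 2.47 V, R_th = 323 Ω

V_th is the open-circuit tap voltage: 28.9 × 353/(3770 + 353) = 2.47 V.
With the supply zeroed, R_A and R_B appear in parallel from the tap: R_th = R_A‖R_B = (3770 × 353)/4123 = 323 Ω.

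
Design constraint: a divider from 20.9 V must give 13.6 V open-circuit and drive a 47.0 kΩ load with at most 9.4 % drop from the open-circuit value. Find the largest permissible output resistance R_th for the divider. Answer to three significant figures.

Loading drop = R_th/(R_th + R_L) ≤ 0.0940, so R_th ≤ R_L · ε/(1−ε) = 47.0 kΩ × 0.0940/0.9060 = 4.88 kΩ.

R_th ≤ 4.88 kΩ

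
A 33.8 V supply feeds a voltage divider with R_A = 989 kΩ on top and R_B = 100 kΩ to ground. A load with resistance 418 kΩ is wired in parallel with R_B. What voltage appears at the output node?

The load sits in parallel with R_B: R_B‖R_L = (100 × 418) / (100 + 418) = 80.69 kΩ.
V_out = 33.8 × 80.69 / (989 + 80.69) = 33.8 × 80.69/1070 = 2.55 V.

V_out ≈ 2.55 V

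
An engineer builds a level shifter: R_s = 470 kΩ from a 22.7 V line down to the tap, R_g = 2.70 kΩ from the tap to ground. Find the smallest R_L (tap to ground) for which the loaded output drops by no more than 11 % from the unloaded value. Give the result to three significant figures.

R_L(min) ≈ 21.7 kΩ

Output resistance R_th = R_s‖R_g = (470 × 2.70)/472.7 = 2.685 kΩ.
The fractional drop is R_th/(R_th + R_L); requiring this ≤ 0.110 gives R_L ≥ R_th(1/0.110 − 1) = 2.685 × 8.091 = 21.7 kΩ.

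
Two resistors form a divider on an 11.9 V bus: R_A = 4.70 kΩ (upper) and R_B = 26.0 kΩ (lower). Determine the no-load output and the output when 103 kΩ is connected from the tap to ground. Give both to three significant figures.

Open-circuit: V = 11.9 × 26.0/(4.70 + 26.0) = 10.1 V.
With the load, R_B becomes R_B‖R_L = 20.76 kΩ, so V = 11.9 × 20.76/25.46 = 9.70 V.

Unloaded: 10.1 V; loaded: 9.70 V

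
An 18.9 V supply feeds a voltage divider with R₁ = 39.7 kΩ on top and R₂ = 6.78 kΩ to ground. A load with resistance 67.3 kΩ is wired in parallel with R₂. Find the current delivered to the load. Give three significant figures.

R₂‖R_L = 6.159 kΩ; V_out = 18.9 × 6.159/45.86 = 2.538 V.
I_L = V_out / R_L = 2.538 / 67.3 kΩ = 0.0377 mA.

I_L ≈ 0.0377 mA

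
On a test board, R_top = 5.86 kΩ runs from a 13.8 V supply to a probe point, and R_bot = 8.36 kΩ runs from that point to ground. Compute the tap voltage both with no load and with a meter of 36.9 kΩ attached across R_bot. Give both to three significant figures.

Unloaded: 8.11 V; loaded: 7.42 V

Open-circuit: V = 13.8 × 8.36/(5.86 + 8.36) = 8.11 V.
With the load, R_bot becomes R_bot‖R_L = 6.816 kΩ, so V = 13.8 × 6.816/12.68 = 7.42 V.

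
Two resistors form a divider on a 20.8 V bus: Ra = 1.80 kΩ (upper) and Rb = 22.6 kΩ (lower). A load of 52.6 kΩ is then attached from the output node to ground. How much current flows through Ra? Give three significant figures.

Rb‖R_L = 15.81 kΩ, so the source sees Ra + Rb‖R_L = 17.61 kΩ.
I = 20.8 V / 17.61 kΩ = 1.18 mA.

I ≈ 1.18 mA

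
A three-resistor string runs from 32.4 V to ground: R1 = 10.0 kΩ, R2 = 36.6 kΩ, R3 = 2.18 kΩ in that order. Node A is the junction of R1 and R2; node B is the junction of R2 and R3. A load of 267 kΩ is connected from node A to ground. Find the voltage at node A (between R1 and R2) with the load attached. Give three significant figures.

V ≈ 25.0 V

Below node A the series string R2+R3 = 38.78 kΩ sits in parallel with the 267 kΩ load: 33.86 kΩ.
V_A = 32.4 × 33.86/(10.0 + 33.86) = 25.0 V.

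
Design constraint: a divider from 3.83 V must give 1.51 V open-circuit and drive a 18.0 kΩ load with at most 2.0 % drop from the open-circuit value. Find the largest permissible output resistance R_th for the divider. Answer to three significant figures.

Loading drop = R_th/(R_th + R_L) ≤ 0.0200, so R_th ≤ R_L · ε/(1−ε) = 18.0 kΩ × 0.0200/0.9800 = 367 Ω.

R_th ≤ 367 Ω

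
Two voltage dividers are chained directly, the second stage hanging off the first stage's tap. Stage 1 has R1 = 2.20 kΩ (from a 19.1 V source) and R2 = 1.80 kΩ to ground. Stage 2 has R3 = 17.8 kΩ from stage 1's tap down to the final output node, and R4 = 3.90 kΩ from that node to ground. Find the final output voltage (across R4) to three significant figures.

Stage 2 presents R3+R4 = 21.70 kΩ as a load on stage 1's tap.
Stage 1's lower leg becomes R2‖(R3+R4) = 1.662 kΩ, so V_mid = 19.1 × 1.662/3.862 = 8.220 V.
Stage 2 is itself unloaded: V_out = V_mid × R4/(R3+R4) = 8.220 × 3.90/21.70 = 1.48 V.

V_out ≈ 1.48 V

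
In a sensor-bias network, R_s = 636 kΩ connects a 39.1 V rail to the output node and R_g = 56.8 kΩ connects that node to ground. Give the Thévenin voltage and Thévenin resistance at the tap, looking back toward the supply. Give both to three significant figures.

V_th = 3.21 V, R_th = 52.1 kΩ

V_th is the open-circuit tap voltage: 39.1 × 56.8/(636 + 56.8) = 3.21 V.
With the supply zeroed, R_s and R_g appear in parallel from the tap: R_th = R_s‖R_g = (636 × 56.8)/692.8 = 52.1 kΩ.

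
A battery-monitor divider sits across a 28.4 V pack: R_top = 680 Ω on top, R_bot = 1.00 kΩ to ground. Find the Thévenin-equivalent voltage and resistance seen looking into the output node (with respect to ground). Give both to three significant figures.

V_th is the open-circuit tap voltage: 28.4 × 1000/(680 + 1000) = 16.9 V.
With the supply zeroed, R_top and R_bot appear in parallel from the tap: R_th = R_top‖R_bot = (680 × 1000)/1680 = 405 Ω.

V_th = 16.9 V, R_th = 405 Ω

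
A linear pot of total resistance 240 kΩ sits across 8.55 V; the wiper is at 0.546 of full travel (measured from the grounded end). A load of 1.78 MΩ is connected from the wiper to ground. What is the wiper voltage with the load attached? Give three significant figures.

V ≈ 4.52 V

The wiper splits the pot into (1−α)R = 109.0 kΩ above and αR = 131.0 kΩ below.
Lower section ‖ load = 122.1 kΩ.
V_wiper = 8.55 × 122.1/(109.0 + 122.1) = 4.52 V.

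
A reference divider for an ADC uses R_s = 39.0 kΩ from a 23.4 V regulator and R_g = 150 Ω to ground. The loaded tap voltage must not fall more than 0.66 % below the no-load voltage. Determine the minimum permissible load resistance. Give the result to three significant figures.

R_L(min) ≈ 22.5 kΩ

Output resistance R_th = R_s‖R_g = (39000 × 150)/39150 = 149.4 Ω.
The fractional drop is R_th/(R_th + R_L); requiring this ≤ 0.00660 gives R_L ≥ R_th(1/0.00660 − 1) = 149.4 × 150.5 = 22.5 kΩ.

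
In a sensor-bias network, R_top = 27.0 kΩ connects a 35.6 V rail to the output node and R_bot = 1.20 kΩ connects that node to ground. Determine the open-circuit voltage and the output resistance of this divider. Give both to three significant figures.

V_th = 1.51 V, R_th = 1.15 kΩ

V_th is the open-circuit tap voltage: 35.6 × 1.20/(27.0 + 1.20) = 1.51 V.
With the supply zeroed, R_top and R_bot appear in parallel from the tap: R_th = R_top‖R_bot = (27.0 × 1.20)/28.20 = 1.15 kΩ.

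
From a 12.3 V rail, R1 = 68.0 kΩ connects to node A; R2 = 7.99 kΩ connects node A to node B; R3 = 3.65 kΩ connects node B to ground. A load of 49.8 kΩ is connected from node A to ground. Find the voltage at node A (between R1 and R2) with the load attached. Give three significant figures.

Below node A the series string R2+R3 = 11.64 kΩ sits in parallel with the 49.8 kΩ load: 9.435 kΩ.
V_A = 12.3 × 9.435/(68.0 + 9.435) = 1.50 V.

V ≈ 1.50 V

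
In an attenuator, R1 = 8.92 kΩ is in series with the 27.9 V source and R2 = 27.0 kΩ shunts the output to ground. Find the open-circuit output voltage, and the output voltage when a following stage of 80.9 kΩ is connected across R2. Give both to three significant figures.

Open-circuit: V = 27.9 × 27.0/(8.92 + 27.0) = 21.0 V.
With the load, R2 becomes R2‖R_L = 20.24 kΩ, so V = 27.9 × 20.24/29.16 = 19.4 V.

Unloaded: 21.0 V; loaded: 19.4 V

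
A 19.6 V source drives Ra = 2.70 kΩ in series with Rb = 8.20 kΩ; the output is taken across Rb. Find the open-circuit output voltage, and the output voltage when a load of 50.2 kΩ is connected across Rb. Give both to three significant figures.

Open-circuit: V = 19.6 × 8.20/(2.70 + 8.20) = 14.7 V.
With the load, Rb becomes Rb‖R_L = 7.049 kΩ, so V = 19.6 × 7.049/9.749 = 14.2 V.

Unloaded: 14.7 V; loaded: 14.2 V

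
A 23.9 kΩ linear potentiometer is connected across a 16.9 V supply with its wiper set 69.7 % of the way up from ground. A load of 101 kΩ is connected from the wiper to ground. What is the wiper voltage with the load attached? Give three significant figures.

The wiper splits the pot into (1−α)R = 7.242 kΩ above and αR = 16.66 kΩ below.
Lower section ‖ load = 14.30 kΩ.
V_wiper = 16.9 × 14.30/(7.242 + 14.30) = 11.2 V.

V ≈ 11.2 V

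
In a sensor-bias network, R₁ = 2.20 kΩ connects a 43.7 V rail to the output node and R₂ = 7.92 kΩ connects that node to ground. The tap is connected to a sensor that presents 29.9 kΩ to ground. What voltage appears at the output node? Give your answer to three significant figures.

The load sits in parallel with R₂: R₂‖R_L = (7.92 × 29.9) / (7.92 + 29.9) = 6.261 kΩ.
V_out = 43.7 × 6.261 / (2.20 + 6.261) = 43.7 × 6.261/8.461 = 32.3 V.

V_out ≈ 32.3 V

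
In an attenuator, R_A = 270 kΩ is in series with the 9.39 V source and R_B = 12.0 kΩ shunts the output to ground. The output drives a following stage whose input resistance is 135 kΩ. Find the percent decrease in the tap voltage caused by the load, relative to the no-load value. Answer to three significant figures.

7.84 %

The divider's output (Thévenin) resistance is R_A‖R_B = 11.49 kΩ.
Fractional drop under load = R_th/(R_th + R_L) = 11.49 / (11.49 + 135) = 0.07843.
So the output falls by 7.84 %.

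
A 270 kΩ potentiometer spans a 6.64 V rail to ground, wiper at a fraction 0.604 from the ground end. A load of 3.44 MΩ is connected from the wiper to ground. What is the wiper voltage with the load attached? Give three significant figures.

V ≈ 3.94 V

The wiper splits the pot into (1−α)R = 106.9 kΩ above and αR = 163.1 kΩ below.
Lower section ‖ load = 155.7 kΩ.
V_wiper = 6.64 × 155.7/(106.9 + 155.7) = 3.94 V.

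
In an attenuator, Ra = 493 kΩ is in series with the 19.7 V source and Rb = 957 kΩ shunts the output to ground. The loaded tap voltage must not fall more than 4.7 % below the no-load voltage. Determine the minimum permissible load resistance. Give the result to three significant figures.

R_L(min) ≈ 6.60 MΩ

Output resistance R_th = Ra‖Rb = (493 × 957)/1450 = 325.4 kΩ.
The fractional drop is R_th/(R_th + R_L); requiring this ≤ 0.0470 gives R_L ≥ R_th(1/0.0470 − 1) = 325.4 × 20.28 = 6.60 MΩ.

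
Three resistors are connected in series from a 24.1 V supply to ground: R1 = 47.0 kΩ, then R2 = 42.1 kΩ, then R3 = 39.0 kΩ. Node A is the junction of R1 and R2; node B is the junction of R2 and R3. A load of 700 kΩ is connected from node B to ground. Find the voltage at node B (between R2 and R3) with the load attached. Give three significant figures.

At node B, R3 is in parallel with the load: R3‖R_L = 36.94 kΩ.
Below node A the resistance is R2 + (R3‖R_L) = 79.04 kΩ, so V_A = 24.1 × 79.04/126.0 = 15.11 V.
Then V_B = V_A × (R3‖R_L)/(R2 + R3‖R_L) = 15.11 × 36.94/79.04 = 7.06 V.

V ≈ 7.06 V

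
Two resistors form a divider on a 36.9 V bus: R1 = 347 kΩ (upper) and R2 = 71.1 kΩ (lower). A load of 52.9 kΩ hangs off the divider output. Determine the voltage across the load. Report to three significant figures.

V_out ≈ 2.97 V

The load sits in parallel with R2: R2‖R_L = (71.1 × 52.9) / (71.1 + 52.9) = 30.33 kΩ.
V_out = 36.9 × 30.33 / (347 + 30.33) = 36.9 × 30.33/377.3 = 2.97 V.
(Unloaded it would have been 6.28 V.)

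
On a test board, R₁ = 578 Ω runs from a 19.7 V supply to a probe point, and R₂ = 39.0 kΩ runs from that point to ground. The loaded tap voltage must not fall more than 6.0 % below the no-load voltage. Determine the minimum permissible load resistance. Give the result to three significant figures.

R_L(min) ≈ 8.92 kΩ

Output resistance R_th = R₁‖R₂ = (578 × 39000)/39580 = 569.6 Ω.
The fractional drop is R_th/(R_th + R_L); requiring this ≤ 0.0600 gives R_L ≥ R_th(1/0.0600 − 1) = 569.6 × 15.67 = 8.92 kΩ.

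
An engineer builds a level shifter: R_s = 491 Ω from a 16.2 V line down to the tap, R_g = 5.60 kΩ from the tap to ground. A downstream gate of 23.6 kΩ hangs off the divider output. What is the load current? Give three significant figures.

R_g‖R_L = 4526 Ω; V_out = 16.2 × 4526/5017 = 14.61 V.
I_L = V_out / R_L = 14.61 / 23.6 kΩ = 0.619 mA.

I_L ≈ 0.619 mA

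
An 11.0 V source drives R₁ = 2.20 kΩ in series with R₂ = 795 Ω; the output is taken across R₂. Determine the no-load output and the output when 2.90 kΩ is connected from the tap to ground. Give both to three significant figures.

Open-circuit: V = 11.0 × 795/(2200 + 795) = 2.92 V.
With the load, R₂ becomes R₂‖R_L = 624.0 Ω, so V = 11.0 × 624.0/2824 = 2.43 V.

Unloaded: 2.92 V; loaded: 2.43 V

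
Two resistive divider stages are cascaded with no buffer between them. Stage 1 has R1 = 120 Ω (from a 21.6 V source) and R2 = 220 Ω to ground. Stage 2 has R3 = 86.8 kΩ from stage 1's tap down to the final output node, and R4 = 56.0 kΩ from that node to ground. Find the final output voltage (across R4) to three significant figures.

V_out ≈ 5.48 V

Stage 2 presents R3+R4 = 142800 Ω as a load on stage 1's tap.
Stage 1's lower leg becomes R2‖(R3+R4) = 219.7 Ω, so V_mid = 21.6 × 219.7/339.7 = 13.97 V.
Stage 2 is itself unloaded: V_out = V_mid × R4/(R3+R4) = 13.97 × 56000/142800 = 5.48 V.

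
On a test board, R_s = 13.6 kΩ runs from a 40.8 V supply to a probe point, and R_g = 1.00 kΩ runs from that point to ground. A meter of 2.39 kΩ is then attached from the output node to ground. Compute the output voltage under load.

The load sits in parallel with R_g: R_g‖R_L = (1.00 × 2.39) / (1.00 + 2.39) = 0.7050 kΩ.
V_out = 40.8 × 0.7050 / (13.6 + 0.7050) = 40.8 × 0.7050/14.31 = 2.01 V.

V_out ≈ 2.01 V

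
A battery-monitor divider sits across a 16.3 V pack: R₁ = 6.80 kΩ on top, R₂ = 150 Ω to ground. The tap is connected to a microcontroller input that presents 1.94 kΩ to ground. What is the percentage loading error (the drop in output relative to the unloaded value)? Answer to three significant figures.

The divider's output (Thévenin) resistance is R₁‖R₂ = 146.8 Ω.
Fractional drop under load = R_th/(R_th + R_L) = 146.8 / (146.8 + 1940) = 0.07033.
So the output falls by 7.03 %.

7.03 %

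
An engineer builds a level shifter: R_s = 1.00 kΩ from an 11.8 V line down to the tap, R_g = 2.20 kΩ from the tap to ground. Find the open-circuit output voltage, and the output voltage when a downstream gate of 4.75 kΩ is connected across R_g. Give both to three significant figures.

Open-circuit: V = 11.8 × 2.20/(1.00 + 2.20) = 8.11 V.
With the load, R_g becomes R_g‖R_L = 1.504 kΩ, so V = 11.8 × 1.504/2.504 = 7.09 V.

Unloaded: 8.11 V; loaded: 7.09 V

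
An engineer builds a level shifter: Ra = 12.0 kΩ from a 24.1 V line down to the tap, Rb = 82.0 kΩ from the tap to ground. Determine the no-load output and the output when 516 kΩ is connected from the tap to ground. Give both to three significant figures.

Unloaded: 21.0 V; loaded: 20.6 V

Open-circuit: V = 24.1 × 82.0/(12.0 + 82.0) = 21.0 V.
With the load, Rb becomes Rb‖R_L = 70.76 kΩ, so V = 24.1 × 70.76/82.76 = 20.6 V.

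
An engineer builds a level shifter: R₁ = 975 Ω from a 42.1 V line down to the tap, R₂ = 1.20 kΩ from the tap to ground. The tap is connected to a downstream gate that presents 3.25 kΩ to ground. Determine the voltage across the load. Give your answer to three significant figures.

V_out ≈ 19.9 V

The load sits in parallel with R₂: R₂‖R_L = (1200 × 3250) / (1200 + 3250) = 876.4 Ω.
V_out = 42.1 × 876.4 / (975 + 876.4) = 42.1 × 876.4/1851 = 19.9 V.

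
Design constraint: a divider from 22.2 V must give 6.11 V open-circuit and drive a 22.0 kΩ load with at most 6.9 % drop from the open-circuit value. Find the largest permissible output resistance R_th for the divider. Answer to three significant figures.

Loading drop = R_th/(R_th + R_L) ≤ 0.0690, so R_th ≤ R_L · ε/(1−ε) = 22.0 kΩ × 0.0690/0.9310 = 1.63 kΩ.

R_th ≤ 1.63 kΩ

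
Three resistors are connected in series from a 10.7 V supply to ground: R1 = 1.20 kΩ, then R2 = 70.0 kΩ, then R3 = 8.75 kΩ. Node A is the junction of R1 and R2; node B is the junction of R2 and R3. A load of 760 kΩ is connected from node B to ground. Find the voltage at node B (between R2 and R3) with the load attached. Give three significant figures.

At node B, R3 is in parallel with the load: R3‖R_L = 8.650 kΩ.
Below node A the resistance is R2 + (R3‖R_L) = 78.65 kΩ, so V_A = 10.7 × 78.65/79.85 = 10.54 V.
Then V_B = V_A × (R3‖R_L)/(R2 + R3‖R_L) = 10.54 × 8.650/78.65 = 1.16 V.

V ≈ 1.16 V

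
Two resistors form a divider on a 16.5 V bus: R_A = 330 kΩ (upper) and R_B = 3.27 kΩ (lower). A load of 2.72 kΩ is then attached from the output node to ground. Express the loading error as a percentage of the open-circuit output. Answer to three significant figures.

The divider's output (Thévenin) resistance is R_A‖R_B = 3.238 kΩ.
Fractional drop under load = R_th/(R_th + R_L) = 3.238 / (3.238 + 2.72) = 0.5435.
So the output falls by 54.3 %.

54.3 %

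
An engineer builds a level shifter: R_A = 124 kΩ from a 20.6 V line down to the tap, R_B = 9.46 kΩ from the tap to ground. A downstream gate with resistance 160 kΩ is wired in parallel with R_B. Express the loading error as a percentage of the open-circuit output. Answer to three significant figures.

The divider's output (Thévenin) resistance is R_A‖R_B = 8.789 kΩ.
Fractional drop under load = R_th/(R_th + R_L) = 8.789 / (8.789 + 160) = 0.05207.
So the output falls by 5.21 %.

5.21 %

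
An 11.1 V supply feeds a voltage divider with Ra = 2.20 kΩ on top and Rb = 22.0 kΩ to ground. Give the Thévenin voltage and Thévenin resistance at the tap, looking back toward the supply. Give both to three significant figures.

V_th is the open-circuit tap voltage: 11.1 × 22.0/(2.20 + 22.0) = 10.1 V.
With the supply zeroed, Ra and Rb appear in parallel from the tap: R_th = Ra‖Rb = (2.20 × 22.0)/24.20 = 2.00 kΩ.

V_th = 10.1 V, R_th = 2.00 kΩ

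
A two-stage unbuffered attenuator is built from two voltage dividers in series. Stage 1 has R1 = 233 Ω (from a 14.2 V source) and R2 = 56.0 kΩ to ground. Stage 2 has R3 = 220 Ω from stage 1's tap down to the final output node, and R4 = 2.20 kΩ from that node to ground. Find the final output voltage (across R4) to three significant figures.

V_out ≈ 11.7 V

Stage 2 presents R3+R4 = 2420 Ω as a load on stage 1's tap.
Stage 1's lower leg becomes R2‖(R3+R4) = 2320 Ω, so V_mid = 14.2 × 2320/2553 = 12.90 V.
Stage 2 is itself unloaded: V_out = V_mid × R4/(R3+R4) = 12.90 × 2200/2420 = 11.7 V.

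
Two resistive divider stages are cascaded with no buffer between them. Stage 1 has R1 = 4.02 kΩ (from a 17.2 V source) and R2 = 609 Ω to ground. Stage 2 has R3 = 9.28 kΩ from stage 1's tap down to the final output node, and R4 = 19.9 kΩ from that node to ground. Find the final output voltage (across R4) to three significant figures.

Stage 2 presents R3+R4 = 29180 Ω as a load on stage 1's tap.
Stage 1's lower leg becomes R2‖(R3+R4) = 596.5 Ω, so V_mid = 17.2 × 596.5/4617 = 2.223 V.
Stage 2 is itself unloaded: V_out = V_mid × R4/(R3+R4) = 2.223 × 19900/29180 = 1.52 V.

V_out ≈ 1.52 V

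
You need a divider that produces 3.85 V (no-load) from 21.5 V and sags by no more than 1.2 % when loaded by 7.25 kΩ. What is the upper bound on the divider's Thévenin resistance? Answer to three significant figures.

R_th ≤ 88.1 Ω

Loading drop = R_th/(R_th + R_L) ≤ 0.0120, so R_th ≤ R_L · ε/(1−ε) = 7.25 kΩ × 0.0120/0.9880 = 88.1 Ω.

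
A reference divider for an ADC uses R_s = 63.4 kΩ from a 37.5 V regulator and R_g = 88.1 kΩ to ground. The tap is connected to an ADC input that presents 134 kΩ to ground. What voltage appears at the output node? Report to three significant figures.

V_out ≈ 17.1 V

The load sits in parallel with R_g: R_g‖R_L = (88.1 × 134) / (88.1 + 134) = 53.15 kΩ.
V_out = 37.5 × 53.15 / (63.4 + 53.15) = 37.5 × 53.15/116.6 = 17.1 V.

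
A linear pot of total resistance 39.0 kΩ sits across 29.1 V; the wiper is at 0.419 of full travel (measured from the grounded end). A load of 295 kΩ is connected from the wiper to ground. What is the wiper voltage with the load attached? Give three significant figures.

V ≈ 11.8 V

The wiper splits the pot into (1−α)R = 22.66 kΩ above and αR = 16.34 kΩ below.
Lower section ‖ load = 15.48 kΩ.
V_wiper = 29.1 × 15.48/(22.66 + 15.48) = 11.8 V.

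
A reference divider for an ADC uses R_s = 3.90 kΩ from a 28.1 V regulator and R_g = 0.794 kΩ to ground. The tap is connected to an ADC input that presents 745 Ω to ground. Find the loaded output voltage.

V_out ≈ 2.52 V

The load sits in parallel with R_g: R_g‖R_L = (794 × 745) / (794 + 745) = 384.4 Ω.
V_out = 28.1 × 384.4 / (3900 + 384.4) = 28.1 × 384.4/4284 = 2.52 V.
(Unloaded it would have been 4.75 V.)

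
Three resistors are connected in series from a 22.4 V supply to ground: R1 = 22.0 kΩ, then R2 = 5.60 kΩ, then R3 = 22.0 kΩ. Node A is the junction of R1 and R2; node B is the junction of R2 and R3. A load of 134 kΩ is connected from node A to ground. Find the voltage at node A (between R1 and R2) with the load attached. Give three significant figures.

V ≈ 11.4 V

Below node A the series string R2+R3 = 27.60 kΩ sits in parallel with the 134 kΩ load: 22.89 kΩ.
V_A = 22.4 × 22.89/(22.0 + 22.89) = 11.4 V.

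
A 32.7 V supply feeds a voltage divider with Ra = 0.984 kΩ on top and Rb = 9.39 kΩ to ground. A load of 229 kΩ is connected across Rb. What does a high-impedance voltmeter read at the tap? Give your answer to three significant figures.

The load sits in parallel with Rb: Rb‖R_L = (9390 × 229000) / (9390 + 229000) = 9020 Ω.
V_out = 32.7 × 9020 / (984 + 9020) = 32.7 × 9020/10000 = 29.5 V.
(Unloaded it would have been 29.6 V.)

V_out ≈ 29.5 V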